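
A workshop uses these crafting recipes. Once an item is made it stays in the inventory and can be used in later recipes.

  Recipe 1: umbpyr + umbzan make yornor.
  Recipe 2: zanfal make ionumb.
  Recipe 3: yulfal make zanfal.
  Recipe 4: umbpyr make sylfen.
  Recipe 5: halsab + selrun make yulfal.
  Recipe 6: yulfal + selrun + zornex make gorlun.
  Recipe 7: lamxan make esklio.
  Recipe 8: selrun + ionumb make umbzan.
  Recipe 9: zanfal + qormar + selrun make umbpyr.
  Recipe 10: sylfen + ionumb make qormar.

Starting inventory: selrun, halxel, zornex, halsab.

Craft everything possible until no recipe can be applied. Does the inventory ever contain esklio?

esklio would need lamxan (Recipe 7), but lamxan is never obtained.

No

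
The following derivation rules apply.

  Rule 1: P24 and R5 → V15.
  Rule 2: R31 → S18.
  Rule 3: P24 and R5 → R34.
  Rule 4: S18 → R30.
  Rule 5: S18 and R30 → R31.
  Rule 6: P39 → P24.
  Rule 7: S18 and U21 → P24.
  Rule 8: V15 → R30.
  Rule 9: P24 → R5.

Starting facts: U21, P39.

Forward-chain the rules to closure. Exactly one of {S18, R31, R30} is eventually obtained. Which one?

R30

From P39, Rule 6 gives P24.
From P24, Rule 9 gives R5.
P24 and R5 hold, so V15 follows (Rule 1).
V15 holds, so R30 follows (Rule 8).
S18 would need R31 (Rule 2), but R31 is never established. R31 would need S18 and R30 (Rule 5), but S18 is never established.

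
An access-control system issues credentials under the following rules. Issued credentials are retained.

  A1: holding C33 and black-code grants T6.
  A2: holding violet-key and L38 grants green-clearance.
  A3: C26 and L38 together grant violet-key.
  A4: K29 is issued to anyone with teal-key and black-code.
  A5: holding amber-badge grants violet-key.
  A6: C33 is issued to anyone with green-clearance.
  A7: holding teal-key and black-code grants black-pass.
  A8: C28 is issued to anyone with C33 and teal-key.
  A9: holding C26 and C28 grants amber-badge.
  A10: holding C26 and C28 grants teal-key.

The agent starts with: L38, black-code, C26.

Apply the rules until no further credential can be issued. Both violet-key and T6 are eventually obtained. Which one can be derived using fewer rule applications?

violet-key

violet-key: Holding C26 and L38 grants violet-key (A3). [1 rule application]
T6: Holding C26 and L38 grants violet-key (A3). Holding violet-key and L38 grants green-clearance (A2). Holding green-clearance grants C33 (A6). Holding C33 and black-code grants T6 (A1). [4 rule applications]
violet-key needs fewer.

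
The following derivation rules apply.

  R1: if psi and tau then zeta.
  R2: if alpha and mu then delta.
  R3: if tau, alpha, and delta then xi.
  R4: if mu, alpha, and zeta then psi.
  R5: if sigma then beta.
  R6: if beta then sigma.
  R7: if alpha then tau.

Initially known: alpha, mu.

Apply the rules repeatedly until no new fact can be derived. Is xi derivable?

From alpha and mu, R2 gives delta.
From alpha, R7 gives tau.
From tau, alpha, and delta, R3 gives xi.

Yes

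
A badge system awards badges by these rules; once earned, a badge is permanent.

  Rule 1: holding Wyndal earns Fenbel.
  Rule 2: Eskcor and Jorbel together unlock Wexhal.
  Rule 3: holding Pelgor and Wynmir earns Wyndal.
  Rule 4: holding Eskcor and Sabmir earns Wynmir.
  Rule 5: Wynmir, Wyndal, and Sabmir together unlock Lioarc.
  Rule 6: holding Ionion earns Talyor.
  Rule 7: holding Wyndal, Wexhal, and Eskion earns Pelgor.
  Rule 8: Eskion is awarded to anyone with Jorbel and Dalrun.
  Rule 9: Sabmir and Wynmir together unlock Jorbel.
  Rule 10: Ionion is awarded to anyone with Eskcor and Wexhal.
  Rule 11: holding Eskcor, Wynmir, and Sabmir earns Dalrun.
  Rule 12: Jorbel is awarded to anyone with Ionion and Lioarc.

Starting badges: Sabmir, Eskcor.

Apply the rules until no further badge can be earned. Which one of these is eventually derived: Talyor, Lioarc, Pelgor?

Talyor

With Eskcor and Sabmir, Wynmir is earned (Rule 4).
With Sabmir and Wynmir, Jorbel is earned (Rule 9).
With Eskcor and Jorbel, Wexhal is earned (Rule 2).
With Eskcor and Wexhal, Ionion is earned (Rule 10).
With Ionion, Talyor is earned (Rule 6).
Lioarc would need Wynmir, Wyndal, and Sabmir (Rule 5), but Wyndal is never earned. Pelgor would need Wyndal, Wexhal, and Eskion (Rule 7), but Wyndal is never earned.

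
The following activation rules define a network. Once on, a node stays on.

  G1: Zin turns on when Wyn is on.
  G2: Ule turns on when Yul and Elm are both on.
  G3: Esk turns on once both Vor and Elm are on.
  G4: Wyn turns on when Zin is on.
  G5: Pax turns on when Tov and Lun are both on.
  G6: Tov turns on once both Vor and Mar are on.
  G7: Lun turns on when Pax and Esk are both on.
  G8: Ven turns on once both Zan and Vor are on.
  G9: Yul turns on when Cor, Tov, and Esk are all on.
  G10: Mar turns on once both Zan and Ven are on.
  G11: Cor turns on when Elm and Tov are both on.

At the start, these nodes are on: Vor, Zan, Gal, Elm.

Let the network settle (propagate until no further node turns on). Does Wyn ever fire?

No

Wyn would need Zin (G4), but Zin never turns on.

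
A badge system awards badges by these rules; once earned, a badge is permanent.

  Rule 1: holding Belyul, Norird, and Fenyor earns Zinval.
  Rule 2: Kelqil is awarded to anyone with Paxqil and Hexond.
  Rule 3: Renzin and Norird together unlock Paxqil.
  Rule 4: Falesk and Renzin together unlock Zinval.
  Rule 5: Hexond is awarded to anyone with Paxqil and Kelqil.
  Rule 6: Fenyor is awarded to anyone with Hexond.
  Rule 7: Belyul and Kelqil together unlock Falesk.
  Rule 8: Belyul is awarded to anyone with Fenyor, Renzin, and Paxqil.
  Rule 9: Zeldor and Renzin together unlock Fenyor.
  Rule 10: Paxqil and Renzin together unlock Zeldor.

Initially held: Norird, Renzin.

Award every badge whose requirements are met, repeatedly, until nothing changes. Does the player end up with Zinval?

Yes

With Renzin and Norird, Paxqil is earned (Rule 3).
With Paxqil and Renzin, Zeldor is earned (Rule 10).
With Zeldor and Renzin, Fenyor is earned (Rule 9).
With Fenyor, Renzin, and Paxqil, Belyul is earned (Rule 8).
With Belyul, Norird, and Fenyor, Zinval is earned (Rule 1).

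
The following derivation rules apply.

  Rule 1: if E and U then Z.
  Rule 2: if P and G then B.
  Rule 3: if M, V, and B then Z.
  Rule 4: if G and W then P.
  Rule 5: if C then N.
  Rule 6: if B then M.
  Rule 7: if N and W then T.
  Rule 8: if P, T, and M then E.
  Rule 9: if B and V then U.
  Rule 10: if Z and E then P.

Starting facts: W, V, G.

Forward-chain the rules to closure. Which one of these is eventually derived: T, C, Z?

G and W hold, so P follows (Rule 4).
From P and G, Rule 2 gives B.
From B, Rule 6 gives M.
From M, V, and B, Rule 3 gives Z.
No rule produces C, and it is not given. T would need N and W (Rule 7), but N is never established.

Z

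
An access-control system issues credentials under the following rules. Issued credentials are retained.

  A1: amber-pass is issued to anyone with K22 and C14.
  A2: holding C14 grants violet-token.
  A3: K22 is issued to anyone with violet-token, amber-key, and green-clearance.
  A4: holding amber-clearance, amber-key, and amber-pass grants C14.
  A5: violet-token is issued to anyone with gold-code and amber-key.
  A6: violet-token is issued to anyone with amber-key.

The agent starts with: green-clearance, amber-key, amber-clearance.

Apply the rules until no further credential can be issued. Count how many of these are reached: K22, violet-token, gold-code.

2

Holding amber-key grants violet-token (A6).
Holding violet-token, amber-key, and green-clearance grants K22 (A3).
K22: reached.
violet-token: reached.
No rule produces gold-code, and it is not given.
Reached: K22 and violet-token — 2 of the 3.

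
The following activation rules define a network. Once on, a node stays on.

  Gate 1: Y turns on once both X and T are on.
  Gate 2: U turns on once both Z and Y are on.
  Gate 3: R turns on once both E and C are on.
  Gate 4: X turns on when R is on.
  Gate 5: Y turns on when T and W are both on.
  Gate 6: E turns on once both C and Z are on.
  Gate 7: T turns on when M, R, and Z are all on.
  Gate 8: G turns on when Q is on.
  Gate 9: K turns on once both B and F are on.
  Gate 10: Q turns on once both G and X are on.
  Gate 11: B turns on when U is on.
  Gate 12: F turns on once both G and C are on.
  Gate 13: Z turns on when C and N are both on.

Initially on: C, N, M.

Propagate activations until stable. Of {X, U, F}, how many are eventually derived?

C and N are on, so Z turns on (Gate 13).
C and Z are on, so E turns on (Gate 6).
E and C are on, so R turns on (Gate 3).
Gate 4: R on → X on.
M, R, and Z are on, so T turns on (Gate 7).
X and T are on, so Y turns on (Gate 1).
Z and Y are on, so U turns on (Gate 2).
X: reached.
U: reached.
F would need G and C (Gate 12), but G never turns on.
Reached: X and U — 2 of the 3.

2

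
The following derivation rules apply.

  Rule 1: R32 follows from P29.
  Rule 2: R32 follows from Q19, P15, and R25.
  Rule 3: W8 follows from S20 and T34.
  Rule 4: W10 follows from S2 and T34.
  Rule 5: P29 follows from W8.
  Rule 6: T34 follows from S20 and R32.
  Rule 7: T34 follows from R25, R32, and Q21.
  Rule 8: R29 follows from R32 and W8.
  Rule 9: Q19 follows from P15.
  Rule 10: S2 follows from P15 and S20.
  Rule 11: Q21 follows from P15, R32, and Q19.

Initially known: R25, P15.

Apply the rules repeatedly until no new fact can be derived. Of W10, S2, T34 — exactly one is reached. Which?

T34

From P15, Rule 9 gives Q19.
Q19, P15, and R25 hold, so R32 follows (Rule 2).
P15, R32, and Q19 hold, so Q21 follows (Rule 11).
R25, R32, and Q21 hold, so T34 follows (Rule 7).
S2 would need P15 and S20 (Rule 10), but S20 is never established. W10 would need S2 and T34 (Rule 4), but S2 is never established.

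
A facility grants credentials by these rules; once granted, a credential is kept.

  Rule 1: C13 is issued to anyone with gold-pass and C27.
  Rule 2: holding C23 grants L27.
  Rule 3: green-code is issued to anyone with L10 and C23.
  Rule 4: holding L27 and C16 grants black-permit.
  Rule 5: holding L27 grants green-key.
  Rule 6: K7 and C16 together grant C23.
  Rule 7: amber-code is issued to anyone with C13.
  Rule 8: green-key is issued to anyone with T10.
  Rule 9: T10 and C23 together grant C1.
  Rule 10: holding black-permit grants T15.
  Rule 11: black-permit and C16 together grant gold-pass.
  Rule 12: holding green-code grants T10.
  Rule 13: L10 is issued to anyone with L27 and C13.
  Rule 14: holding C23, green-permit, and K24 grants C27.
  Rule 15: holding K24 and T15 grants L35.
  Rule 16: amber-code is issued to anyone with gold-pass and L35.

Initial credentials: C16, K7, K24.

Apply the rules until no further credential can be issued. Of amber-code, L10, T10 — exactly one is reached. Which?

Holding K7 and C16 grants C23 (Rule 6).
Holding C23 grants L27 (Rule 2).
Holding L27 and C16 grants black-permit (Rule 4).
Holding black-permit and C16 grants gold-pass (Rule 11).
Holding black-permit grants T15 (Rule 10).
Holding K24 and T15 grants L35 (Rule 15).
Holding gold-pass and L35 grants amber-code (Rule 16).
L10 would need L27 and C13 (Rule 13), but C13 is never granted. T10 would need green-code (Rule 12), but green-code is never granted.

amber-code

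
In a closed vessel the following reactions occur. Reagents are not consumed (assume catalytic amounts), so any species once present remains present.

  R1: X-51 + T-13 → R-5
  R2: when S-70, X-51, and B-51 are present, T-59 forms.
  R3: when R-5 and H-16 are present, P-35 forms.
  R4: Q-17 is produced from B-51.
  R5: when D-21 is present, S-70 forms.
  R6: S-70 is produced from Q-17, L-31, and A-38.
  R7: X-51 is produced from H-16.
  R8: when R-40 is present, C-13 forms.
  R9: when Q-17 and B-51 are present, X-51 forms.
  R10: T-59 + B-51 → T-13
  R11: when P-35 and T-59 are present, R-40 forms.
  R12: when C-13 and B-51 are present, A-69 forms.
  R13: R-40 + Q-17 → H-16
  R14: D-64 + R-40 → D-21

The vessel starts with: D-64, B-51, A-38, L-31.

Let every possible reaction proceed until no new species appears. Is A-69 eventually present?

No

A-69 would need C-13 and B-51 (R12), but C-13 never forms.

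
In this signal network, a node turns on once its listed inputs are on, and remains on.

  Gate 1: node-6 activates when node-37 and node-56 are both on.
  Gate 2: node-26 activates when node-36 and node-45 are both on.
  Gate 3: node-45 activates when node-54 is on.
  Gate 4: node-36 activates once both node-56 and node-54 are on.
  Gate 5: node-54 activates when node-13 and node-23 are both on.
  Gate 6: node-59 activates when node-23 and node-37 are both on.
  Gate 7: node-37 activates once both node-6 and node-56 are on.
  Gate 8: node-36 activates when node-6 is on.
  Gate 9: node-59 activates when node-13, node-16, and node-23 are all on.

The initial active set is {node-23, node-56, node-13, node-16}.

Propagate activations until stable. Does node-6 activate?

node-6 would need node-37 and node-56 (Gate 1), but node-37 never turns on.

No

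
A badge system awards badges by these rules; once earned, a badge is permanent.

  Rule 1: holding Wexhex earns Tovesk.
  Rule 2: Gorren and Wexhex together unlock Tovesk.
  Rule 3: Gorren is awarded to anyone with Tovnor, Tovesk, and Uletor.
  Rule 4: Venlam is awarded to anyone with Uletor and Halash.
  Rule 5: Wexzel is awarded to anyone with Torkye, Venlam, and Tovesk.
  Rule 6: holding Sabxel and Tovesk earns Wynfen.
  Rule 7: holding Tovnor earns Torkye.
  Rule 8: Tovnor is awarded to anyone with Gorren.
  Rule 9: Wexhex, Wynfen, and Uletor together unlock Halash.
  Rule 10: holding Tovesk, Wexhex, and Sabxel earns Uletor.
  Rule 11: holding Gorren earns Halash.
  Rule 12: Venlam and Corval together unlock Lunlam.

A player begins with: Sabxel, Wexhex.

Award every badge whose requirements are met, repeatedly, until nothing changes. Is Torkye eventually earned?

No

Torkye would need Tovnor (Rule 7), but Tovnor is never earned.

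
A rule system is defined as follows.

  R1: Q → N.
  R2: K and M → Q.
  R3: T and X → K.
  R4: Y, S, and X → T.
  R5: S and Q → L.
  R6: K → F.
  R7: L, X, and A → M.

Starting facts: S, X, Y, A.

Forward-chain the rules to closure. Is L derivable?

L would need S and Q (R5), but Q is never established.

No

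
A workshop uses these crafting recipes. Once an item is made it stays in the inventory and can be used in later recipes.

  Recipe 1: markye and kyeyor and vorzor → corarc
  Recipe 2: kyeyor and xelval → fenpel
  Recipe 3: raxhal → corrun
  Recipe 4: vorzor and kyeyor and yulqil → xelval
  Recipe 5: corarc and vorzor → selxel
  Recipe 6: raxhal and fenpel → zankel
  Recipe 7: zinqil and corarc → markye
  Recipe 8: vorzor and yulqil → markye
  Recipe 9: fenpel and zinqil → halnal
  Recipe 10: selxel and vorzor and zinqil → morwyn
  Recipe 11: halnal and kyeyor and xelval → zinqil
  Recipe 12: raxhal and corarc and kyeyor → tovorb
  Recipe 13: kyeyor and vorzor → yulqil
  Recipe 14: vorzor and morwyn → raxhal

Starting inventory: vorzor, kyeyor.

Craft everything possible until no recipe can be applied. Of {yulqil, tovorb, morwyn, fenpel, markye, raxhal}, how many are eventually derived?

3

Using Recipe 13, kyeyor and vorzor make yulqil.
vorzor and kyeyor and yulqil → xelval (Recipe 4).
vorzor and yulqil → markye (Recipe 8).
Using Recipe 2, kyeyor and xelval make fenpel.
yulqil: reached.
tovorb would need raxhal, corarc, and kyeyor (Recipe 12), but raxhal is never obtained.
morwyn would need selxel, vorzor, and zinqil (Recipe 10), but zinqil is never obtained.
fenpel: reached.
markye: reached.
raxhal would need vorzor and morwyn (Recipe 14), but morwyn is never obtained.
Reached: yulqil, fenpel, and markye — 3 of the 6.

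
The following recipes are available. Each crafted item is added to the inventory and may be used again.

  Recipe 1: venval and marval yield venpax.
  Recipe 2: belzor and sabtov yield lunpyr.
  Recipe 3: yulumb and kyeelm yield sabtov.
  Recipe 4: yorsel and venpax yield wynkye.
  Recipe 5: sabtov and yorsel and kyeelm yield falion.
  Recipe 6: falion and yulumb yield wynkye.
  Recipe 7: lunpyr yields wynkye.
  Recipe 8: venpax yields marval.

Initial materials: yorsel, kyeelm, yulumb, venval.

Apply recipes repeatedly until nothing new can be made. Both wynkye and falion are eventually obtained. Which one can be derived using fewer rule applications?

falion

falion: yulumb and kyeelm → sabtov (Recipe 3). sabtov and yorsel and kyeelm → falion (Recipe 5). [2 rule applications]
wynkye: yulumb and kyeelm → sabtov (Recipe 3). sabtov and yorsel and kyeelm → falion (Recipe 5). falion and yulumb → wynkye (Recipe 6). [3 rule applications]
falion needs fewer.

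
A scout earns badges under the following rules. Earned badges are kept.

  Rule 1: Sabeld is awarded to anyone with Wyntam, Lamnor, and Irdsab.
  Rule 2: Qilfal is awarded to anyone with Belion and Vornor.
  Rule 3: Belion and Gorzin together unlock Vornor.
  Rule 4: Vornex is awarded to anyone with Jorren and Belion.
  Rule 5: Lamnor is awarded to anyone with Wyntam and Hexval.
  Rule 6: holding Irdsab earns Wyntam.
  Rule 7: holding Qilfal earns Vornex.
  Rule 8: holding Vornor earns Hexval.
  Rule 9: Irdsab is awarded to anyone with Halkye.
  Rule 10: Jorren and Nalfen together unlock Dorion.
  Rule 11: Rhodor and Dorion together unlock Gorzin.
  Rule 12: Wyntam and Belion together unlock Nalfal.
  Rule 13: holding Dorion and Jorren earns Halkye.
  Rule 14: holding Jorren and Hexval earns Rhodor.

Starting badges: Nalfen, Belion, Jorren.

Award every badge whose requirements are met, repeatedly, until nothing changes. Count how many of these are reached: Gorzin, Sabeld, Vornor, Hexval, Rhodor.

Gorzin would need Rhodor and Dorion (Rule 11), but Rhodor is never earned.
Sabeld would need Wyntam, Lamnor, and Irdsab (Rule 1), but Lamnor is never earned.
Vornor would need Belion and Gorzin (Rule 3), but Gorzin is never earned.
Hexval would need Vornor (Rule 8), but Vornor is never earned.
Rhodor would need Jorren and Hexval (Rule 14), but Hexval is never earned.
None of the 5 are reached.

0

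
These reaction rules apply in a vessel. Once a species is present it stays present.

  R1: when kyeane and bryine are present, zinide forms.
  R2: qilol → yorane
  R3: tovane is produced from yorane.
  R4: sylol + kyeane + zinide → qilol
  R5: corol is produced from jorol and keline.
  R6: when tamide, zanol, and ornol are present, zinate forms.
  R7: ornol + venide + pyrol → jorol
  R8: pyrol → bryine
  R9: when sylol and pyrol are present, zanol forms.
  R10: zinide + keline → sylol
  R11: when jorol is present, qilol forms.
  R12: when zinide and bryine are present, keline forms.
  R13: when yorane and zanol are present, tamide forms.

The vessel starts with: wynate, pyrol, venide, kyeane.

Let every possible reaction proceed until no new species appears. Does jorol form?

No

jorol would need ornol, venide, and pyrol (R7), but ornol never forms.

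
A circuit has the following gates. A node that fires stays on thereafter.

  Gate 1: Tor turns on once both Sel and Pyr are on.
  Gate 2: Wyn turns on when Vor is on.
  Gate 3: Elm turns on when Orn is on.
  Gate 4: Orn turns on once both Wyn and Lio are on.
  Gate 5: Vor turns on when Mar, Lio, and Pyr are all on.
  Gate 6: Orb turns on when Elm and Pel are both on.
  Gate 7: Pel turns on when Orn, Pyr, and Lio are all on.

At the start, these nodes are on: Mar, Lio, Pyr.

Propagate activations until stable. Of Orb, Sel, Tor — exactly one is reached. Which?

Mar, Lio, and Pyr are on, so Vor turns on (Gate 5).
Vor is on, so Wyn turns on (Gate 2).
Wyn and Lio are on, so Orn turns on (Gate 4).
Gate 7: Orn, Pyr, and Lio on → Pel on.
Orn is on, so Elm turns on (Gate 3).
Elm and Pel are on, so Orb turns on (Gate 6).
No rule produces Sel, and it is not given. Tor would need Sel and Pyr (Gate 1), but Sel never turns on.

Orb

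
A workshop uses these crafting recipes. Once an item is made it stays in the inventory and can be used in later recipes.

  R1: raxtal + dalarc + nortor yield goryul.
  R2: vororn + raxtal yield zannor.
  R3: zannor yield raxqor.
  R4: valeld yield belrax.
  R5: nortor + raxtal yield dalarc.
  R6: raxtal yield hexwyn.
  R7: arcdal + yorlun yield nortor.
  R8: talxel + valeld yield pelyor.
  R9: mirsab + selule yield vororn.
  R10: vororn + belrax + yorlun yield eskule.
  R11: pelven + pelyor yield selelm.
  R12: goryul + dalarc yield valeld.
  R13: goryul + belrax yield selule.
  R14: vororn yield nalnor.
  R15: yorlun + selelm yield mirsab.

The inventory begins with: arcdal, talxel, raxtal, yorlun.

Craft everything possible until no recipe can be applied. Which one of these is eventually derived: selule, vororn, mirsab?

selule

arcdal + yorlun → nortor (R7).
nortor + raxtal → dalarc (R5).
raxtal + dalarc + nortor → goryul (R1).
Using R12, goryul and dalarc make valeld.
valeld → belrax (R4).
goryul + belrax → selule (R13).
vororn would need mirsab and selule (R9), but mirsab is never obtained. mirsab would need yorlun and selelm (R15), but selelm is never obtained.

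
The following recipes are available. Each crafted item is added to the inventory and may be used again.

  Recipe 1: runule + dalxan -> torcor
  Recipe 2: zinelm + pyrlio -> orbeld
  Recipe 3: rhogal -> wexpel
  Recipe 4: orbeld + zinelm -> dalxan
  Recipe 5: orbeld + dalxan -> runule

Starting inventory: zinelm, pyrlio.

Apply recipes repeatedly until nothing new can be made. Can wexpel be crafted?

wexpel would need rhogal (Recipe 3), but rhogal is never obtained.

No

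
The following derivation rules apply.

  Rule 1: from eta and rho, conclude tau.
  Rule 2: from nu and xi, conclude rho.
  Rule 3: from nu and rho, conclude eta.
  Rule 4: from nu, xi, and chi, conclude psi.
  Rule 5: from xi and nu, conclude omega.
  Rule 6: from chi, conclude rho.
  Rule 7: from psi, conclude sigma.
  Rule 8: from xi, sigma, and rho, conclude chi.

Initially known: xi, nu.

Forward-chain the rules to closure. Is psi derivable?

psi would need nu, xi, and chi (Rule 4), but chi is never established.

No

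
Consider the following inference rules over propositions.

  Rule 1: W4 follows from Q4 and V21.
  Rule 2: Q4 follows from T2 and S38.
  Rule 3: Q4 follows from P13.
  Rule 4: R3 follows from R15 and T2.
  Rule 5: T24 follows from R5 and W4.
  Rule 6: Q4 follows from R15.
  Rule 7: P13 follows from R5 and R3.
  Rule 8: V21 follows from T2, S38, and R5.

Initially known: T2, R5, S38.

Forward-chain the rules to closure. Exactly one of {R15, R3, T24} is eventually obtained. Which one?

T2, S38, and R5 hold, so V21 follows (Rule 8).
T2 and S38 hold, so Q4 follows (Rule 2).
Q4 and V21 hold, so W4 follows (Rule 1).
From R5 and W4, Rule 5 gives T24.
R3 would need R15 and T2 (Rule 4), but R15 is never established. No rule produces R15, and it is not given.

T24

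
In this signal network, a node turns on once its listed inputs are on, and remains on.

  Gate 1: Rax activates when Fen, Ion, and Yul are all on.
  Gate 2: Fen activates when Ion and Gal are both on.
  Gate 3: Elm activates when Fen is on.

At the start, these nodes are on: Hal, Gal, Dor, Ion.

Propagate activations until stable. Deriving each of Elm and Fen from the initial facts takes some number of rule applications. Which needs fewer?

Fen

Fen: Ion and Gal are on, so Fen activates (Gate 2). [1 rule application]
Elm: Ion and Gal are on, so Fen activates (Gate 2). Gate 3: Fen on → Elm on. [2 rule applications]
Fen needs fewer.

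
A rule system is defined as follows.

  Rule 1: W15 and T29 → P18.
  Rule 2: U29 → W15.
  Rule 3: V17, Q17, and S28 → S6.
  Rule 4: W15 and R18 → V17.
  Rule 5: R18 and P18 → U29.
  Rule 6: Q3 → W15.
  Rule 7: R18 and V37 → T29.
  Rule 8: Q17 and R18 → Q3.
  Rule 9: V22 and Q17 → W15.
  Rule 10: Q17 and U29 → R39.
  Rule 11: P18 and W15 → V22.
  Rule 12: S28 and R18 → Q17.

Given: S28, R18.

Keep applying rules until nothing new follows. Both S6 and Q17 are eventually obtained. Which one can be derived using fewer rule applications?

Q17: S28 and R18 hold, so Q17 follows (Rule 12). [1 rule application]
S6: S28 and R18 hold, so Q17 follows (Rule 12). Q17 and R18 hold, so Q3 follows (Rule 8). Q3 holds, so W15 follows (Rule 6). From W15 and R18, Rule 4 gives V17. From V17, Q17, and S28, Rule 3 gives S6. [5 rule applications]
Q17 needs fewer.

Q17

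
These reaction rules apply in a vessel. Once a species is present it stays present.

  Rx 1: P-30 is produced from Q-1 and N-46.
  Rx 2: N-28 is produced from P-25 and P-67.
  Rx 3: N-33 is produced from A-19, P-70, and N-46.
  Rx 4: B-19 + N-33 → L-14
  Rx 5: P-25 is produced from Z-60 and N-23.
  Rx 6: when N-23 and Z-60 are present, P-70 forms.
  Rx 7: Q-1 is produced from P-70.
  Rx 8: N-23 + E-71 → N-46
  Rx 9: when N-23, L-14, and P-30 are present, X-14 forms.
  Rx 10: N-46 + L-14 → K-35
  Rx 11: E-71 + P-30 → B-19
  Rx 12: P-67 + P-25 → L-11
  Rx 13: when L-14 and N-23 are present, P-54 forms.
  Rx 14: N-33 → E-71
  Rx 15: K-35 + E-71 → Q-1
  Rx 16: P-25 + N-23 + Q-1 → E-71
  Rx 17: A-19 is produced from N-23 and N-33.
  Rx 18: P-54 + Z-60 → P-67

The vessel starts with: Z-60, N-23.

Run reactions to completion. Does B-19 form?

Yes

N-23 and Z-60 present → P-70 forms (Rx 6).
Z-60 and N-23 present → P-25 forms (Rx 5).
P-70 present → Q-1 forms (Rx 7).
P-25, N-23, and Q-1 present → E-71 forms (Rx 16).
N-23 and E-71 present → N-46 forms (Rx 8).
Q-1 and N-46 present → P-30 forms (Rx 1).
E-71 and P-30 present → B-19 forms (Rx 11).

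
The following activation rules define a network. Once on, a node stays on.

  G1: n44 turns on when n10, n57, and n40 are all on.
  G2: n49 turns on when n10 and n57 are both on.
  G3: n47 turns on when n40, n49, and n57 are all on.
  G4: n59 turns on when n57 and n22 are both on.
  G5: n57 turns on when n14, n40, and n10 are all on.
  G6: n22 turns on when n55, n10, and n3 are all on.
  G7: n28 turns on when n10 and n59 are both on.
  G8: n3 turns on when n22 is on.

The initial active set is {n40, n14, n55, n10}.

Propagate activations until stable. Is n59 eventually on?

n59 would need n57 and n22 (G4), but n22 never turns on.

No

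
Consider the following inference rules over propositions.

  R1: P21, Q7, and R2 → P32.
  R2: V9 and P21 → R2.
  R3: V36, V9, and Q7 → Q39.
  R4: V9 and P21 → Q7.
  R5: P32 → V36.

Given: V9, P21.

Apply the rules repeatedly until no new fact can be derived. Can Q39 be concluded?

V9 and P21 hold, so Q7 follows (R4).
V9 and P21 hold, so R2 follows (R2).
From P21, Q7, and R2, R1 gives P32.
P32 holds, so V36 follows (R5).
From V36, V9, and Q7, R3 gives Q39.

Yes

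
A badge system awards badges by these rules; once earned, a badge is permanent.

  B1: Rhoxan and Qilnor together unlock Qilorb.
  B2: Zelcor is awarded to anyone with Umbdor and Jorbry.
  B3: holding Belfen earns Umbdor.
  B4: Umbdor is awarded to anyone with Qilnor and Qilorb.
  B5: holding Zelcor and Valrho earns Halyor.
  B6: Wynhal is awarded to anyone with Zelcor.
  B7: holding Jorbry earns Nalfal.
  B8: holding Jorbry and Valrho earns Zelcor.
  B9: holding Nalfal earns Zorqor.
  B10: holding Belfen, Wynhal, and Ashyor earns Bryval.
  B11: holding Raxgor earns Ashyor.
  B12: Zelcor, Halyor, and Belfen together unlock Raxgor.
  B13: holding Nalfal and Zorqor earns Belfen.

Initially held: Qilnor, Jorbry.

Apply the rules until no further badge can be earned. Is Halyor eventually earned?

Halyor would need Zelcor and Valrho (B5), but Valrho is never earned.

No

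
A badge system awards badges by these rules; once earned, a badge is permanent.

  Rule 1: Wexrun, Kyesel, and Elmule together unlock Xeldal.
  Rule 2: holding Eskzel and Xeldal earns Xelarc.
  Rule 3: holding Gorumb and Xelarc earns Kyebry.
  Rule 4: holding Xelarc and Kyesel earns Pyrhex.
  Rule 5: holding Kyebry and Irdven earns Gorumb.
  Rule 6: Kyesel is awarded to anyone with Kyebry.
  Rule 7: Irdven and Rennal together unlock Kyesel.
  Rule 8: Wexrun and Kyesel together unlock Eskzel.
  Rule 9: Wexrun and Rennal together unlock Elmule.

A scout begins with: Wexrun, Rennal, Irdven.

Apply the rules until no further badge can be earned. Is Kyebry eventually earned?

Kyebry would need Gorumb and Xelarc (Rule 3), but Gorumb is never earned.

No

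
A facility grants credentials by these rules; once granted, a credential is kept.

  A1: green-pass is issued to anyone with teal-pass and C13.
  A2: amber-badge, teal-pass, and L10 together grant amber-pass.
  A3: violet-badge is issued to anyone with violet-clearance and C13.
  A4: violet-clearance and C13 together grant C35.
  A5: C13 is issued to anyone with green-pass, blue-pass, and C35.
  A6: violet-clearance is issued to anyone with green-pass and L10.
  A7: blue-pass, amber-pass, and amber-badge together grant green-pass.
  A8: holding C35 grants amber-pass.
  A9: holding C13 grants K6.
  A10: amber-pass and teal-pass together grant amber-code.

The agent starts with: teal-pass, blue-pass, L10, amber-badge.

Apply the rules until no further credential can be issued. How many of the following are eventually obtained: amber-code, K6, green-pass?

2

Holding amber-badge, teal-pass, and L10 grants amber-pass (A2).
Holding blue-pass, amber-pass, and amber-badge grants green-pass (A7).
Holding amber-pass and teal-pass grants amber-code (A10).
amber-code: reached.
K6 would need C13 (A9), but C13 is never granted.
green-pass: reached.
Reached: amber-code and green-pass — 2 of the 3.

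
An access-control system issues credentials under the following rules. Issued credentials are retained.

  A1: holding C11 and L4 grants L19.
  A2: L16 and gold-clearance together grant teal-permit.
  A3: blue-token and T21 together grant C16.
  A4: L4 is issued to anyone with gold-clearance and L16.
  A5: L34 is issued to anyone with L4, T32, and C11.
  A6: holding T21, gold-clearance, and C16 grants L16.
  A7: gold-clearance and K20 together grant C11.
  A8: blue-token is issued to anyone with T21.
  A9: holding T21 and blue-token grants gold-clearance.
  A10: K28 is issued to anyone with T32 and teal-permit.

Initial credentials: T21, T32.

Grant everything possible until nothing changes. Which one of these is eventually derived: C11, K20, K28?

Holding T21 grants blue-token (A8).
Holding blue-token and T21 grants C16 (A3).
Holding T21 and blue-token grants gold-clearance (A9).
Holding T21, gold-clearance, and C16 grants L16 (A6).
Holding L16 and gold-clearance grants teal-permit (A2).
Holding T32 and teal-permit grants K28 (A10).
C11 would need gold-clearance and K20 (A7), but K20 is never granted. No rule produces K20, and it is not given.

K28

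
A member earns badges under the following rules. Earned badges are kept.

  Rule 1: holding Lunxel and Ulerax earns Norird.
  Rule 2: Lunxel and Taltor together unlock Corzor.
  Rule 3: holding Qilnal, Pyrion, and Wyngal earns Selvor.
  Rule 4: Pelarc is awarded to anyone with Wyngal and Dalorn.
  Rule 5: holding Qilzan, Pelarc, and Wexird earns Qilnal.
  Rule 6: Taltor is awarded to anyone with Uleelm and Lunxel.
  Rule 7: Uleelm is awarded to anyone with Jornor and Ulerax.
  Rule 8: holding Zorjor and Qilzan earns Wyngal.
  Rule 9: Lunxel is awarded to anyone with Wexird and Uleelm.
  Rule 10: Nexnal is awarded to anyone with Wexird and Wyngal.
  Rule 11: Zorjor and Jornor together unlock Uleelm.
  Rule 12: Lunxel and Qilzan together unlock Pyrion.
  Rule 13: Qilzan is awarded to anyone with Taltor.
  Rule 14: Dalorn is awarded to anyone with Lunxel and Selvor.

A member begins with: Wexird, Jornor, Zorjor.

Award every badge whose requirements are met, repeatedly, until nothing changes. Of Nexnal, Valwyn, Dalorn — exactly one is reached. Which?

With Zorjor and Jornor, Uleelm is earned (Rule 11).
With Wexird and Uleelm, Lunxel is earned (Rule 9).
With Uleelm and Lunxel, Taltor is earned (Rule 6).
With Taltor, Qilzan is earned (Rule 13).
With Zorjor and Qilzan, Wyngal is earned (Rule 8).
With Wexird and Wyngal, Nexnal is earned (Rule 10).
No rule produces Valwyn, and it is not given. Dalorn would need Lunxel and Selvor (Rule 14), but Selvor is never earned.

Nexnal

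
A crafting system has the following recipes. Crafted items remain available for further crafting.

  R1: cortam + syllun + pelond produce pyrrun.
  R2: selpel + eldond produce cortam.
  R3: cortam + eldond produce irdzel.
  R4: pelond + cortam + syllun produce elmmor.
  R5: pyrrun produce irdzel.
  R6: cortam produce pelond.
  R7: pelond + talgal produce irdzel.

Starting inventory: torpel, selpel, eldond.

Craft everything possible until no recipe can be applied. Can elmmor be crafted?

No

elmmor would need pelond, cortam, and syllun (R4), but syllun is never obtained.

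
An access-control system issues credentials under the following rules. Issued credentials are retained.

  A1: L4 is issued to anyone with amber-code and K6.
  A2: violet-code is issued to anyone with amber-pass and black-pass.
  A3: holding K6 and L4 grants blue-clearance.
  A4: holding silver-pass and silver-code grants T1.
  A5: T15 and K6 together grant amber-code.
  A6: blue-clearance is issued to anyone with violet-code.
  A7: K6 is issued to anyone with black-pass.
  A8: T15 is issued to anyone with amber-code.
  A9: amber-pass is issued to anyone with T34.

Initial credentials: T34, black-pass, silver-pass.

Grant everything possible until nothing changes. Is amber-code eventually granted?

amber-code would need T15 and K6 (A5), but T15 is never granted.

No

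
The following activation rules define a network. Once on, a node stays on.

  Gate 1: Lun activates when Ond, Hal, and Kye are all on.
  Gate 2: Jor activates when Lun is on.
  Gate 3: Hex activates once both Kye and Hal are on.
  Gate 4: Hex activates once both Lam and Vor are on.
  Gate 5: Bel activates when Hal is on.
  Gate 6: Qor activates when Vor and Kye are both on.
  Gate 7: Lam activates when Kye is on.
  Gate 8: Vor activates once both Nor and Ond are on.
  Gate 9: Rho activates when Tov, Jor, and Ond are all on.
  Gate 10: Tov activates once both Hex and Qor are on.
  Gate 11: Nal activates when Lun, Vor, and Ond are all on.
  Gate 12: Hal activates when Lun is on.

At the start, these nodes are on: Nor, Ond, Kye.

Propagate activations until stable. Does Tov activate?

Nor and Ond are on, so Vor activates (Gate 8).
Gate 7: Kye on → Lam on.
Vor and Kye are on, so Qor activates (Gate 6).
Lam and Vor are on, so Hex activates (Gate 4).
Hex and Qor are on, so Tov activates (Gate 10).

Yes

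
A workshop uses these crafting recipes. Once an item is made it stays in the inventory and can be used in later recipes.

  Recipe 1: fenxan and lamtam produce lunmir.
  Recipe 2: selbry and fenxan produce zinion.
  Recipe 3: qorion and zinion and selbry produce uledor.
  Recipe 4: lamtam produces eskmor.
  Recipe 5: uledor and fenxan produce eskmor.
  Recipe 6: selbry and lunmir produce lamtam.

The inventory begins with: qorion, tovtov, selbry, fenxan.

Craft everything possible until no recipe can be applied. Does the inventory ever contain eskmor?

Yes

Using Recipe 2, selbry and fenxan make zinion.
Using Recipe 3, qorion, zinion, and selbry make uledor.
uledor and fenxan → eskmor (Recipe 5).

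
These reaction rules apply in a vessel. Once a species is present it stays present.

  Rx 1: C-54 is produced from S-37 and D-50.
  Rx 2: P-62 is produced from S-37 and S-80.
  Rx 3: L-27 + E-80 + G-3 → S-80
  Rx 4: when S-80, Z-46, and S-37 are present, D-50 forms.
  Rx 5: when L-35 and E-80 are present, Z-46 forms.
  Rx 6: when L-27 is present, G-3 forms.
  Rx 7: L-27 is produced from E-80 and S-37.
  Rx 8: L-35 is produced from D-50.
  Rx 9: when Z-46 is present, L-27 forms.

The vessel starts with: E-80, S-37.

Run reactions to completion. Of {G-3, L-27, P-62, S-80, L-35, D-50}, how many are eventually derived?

4

E-80 and S-37 present → L-27 forms (Rx 7).
L-27 present → G-3 forms (Rx 6).
L-27, E-80, and G-3 present → S-80 forms (Rx 3).
S-37 and S-80 present → P-62 forms (Rx 2).
G-3: reached.
L-27: reached.
P-62: reached.
S-80: reached.
L-35 would need D-50 (Rx 8), but D-50 never forms.
D-50 would need S-80, Z-46, and S-37 (Rx 4), but Z-46 never forms.
Reached: G-3, L-27, P-62, and S-80 — 4 of the 6.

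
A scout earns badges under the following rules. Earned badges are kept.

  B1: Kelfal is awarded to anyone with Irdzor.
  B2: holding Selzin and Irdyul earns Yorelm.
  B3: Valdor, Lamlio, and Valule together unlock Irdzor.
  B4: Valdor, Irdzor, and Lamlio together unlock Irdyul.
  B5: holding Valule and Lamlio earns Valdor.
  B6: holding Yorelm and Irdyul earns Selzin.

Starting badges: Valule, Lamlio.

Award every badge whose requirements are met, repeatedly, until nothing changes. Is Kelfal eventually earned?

With Valule and Lamlio, Valdor is earned (B5).
With Valdor, Lamlio, and Valule, Irdzor is earned (B3).
With Irdzor, Kelfal is earned (B1).

Yes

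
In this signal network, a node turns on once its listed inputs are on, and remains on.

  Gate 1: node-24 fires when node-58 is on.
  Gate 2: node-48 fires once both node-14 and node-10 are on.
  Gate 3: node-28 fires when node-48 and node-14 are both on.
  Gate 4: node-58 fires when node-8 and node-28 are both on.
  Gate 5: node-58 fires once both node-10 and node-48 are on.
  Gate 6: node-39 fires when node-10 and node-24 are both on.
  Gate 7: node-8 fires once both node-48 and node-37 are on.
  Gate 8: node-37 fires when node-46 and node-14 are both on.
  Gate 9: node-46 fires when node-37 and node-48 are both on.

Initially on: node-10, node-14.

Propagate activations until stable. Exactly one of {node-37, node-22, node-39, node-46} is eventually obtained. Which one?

node-39

node-14 and node-10 are on, so node-48 fires (Gate 2).
node-10 and node-48 are on, so node-58 fires (Gate 5).
Gate 1: node-58 on → node-24 on.
Gate 6: node-10 and node-24 on → node-39 on.
node-46 would need node-37 and node-48 (Gate 9), but node-37 never turns on. node-37 would need node-46 and node-14 (Gate 8), but node-46 never turns on. No rule produces node-22, and it is not given.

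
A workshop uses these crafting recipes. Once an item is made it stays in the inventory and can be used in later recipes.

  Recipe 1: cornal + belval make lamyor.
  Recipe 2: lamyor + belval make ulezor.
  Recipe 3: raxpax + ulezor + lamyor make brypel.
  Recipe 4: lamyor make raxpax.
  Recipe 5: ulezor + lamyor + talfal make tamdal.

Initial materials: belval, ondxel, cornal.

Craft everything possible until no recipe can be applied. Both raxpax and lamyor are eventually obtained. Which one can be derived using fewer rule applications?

lamyor

lamyor: Using Recipe 1, cornal and belval make lamyor. [1 rule application]
raxpax: Using Recipe 1, cornal and belval make lamyor. lamyor → raxpax (Recipe 4). [2 rule applications]
lamyor needs fewer.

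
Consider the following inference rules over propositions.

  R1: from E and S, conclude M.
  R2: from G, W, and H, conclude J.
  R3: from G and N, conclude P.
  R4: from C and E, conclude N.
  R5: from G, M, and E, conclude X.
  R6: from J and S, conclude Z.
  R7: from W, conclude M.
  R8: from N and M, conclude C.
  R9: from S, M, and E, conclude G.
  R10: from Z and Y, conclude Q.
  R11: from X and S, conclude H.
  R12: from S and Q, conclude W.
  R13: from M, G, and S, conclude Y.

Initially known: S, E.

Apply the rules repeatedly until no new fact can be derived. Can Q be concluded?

No

Q would need Z and Y (R10), but Z is never established.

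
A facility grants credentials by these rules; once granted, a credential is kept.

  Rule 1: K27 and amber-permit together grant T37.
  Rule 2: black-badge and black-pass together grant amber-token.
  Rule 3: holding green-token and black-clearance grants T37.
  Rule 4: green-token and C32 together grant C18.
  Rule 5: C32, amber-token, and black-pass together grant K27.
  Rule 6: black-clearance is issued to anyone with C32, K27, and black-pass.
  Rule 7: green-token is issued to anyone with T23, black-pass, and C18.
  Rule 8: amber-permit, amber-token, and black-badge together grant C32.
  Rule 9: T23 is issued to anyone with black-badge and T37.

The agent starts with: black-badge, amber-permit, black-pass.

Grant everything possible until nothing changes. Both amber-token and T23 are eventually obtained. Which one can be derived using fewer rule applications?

amber-token

amber-token: Holding black-badge and black-pass grants amber-token (Rule 2). [1 rule application]
T23: Holding black-badge and black-pass grants amber-token (Rule 2). Holding amber-permit, amber-token, and black-badge grants C32 (Rule 8). Holding C32, amber-token, and black-pass grants K27 (Rule 5). Holding K27 and amber-permit grants T37 (Rule 1). Holding black-badge and T37 grants T23 (Rule 9). [5 rule applications]
amber-token needs fewer.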